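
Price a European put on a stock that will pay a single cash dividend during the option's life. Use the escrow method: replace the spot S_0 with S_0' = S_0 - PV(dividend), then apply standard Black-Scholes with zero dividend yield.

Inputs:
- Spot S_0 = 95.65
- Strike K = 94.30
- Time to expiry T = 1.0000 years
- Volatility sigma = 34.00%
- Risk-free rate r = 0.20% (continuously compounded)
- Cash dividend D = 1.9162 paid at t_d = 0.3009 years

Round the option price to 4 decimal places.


Answer: Price = 12.8679

Derivation:
PV(D) = D * exp(-r * t_d) = 1.9162 * 0.99939838 = 1.91504718
S_0' = S_0 - PV(D) = 95.6500 - 1.91504718 = 93.73495282
d1 = (ln(S_0'/K) + (r + sigma^2/2)*T) / (sigma*sqrt(T)) = 0.15820576
d2 = d1 - sigma*sqrt(T) = -0.18179424
exp(-rT) = 0.99800200
N(-d1) = 0.43714733; N(-d2) = 0.57212790
P = K * exp(-rT) * N(-d2) - S_0' * N(-d1) = 94.3000 * 0.99800200 * 0.57212790 - 93.73495282 * 0.43714733 = 12.8679


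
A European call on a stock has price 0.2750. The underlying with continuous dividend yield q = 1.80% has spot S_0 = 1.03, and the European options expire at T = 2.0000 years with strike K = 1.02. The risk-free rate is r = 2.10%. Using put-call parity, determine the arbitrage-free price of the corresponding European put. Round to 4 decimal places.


Answer: Put price = 0.2595

Derivation:
Put-call parity: C - P = S_0 * exp(-qT) - K * exp(-rT).
S_0 * exp(-qT) = 1.0300 * 0.96464029 = 0.99357950
K * exp(-rT) = 1.0200 * 0.95886978 = 0.97804718
P = C - S*exp(-qT) + K*exp(-rT)
P = 0.2750 - 0.99357950 + 0.97804718 = 0.2595


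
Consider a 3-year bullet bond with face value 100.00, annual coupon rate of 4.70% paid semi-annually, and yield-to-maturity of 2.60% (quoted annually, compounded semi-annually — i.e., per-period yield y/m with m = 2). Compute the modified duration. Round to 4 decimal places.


Coupon per period c = face * coupon_rate / m = 2.350000
Periods per year m = 2; per-period yield y/m = 0.013000
Number of cashflows N = 6
Cashflows (t years, CF_t, discount factor 1/(1+y/m)^(m*t), PV):
  t = 0.5000: CF_t = 2.350000, DF = 0.987167, PV = 2.319842
  t = 1.0000: CF_t = 2.350000, DF = 0.974498, PV = 2.290071
  t = 1.5000: CF_t = 2.350000, DF = 0.961992, PV = 2.260682
  t = 2.0000: CF_t = 2.350000, DF = 0.949647, PV = 2.231671
  t = 2.5000: CF_t = 2.350000, DF = 0.937460, PV = 2.203031
  t = 3.0000: CF_t = 102.350000, DF = 0.925429, PV = 94.717707
Price P = sum_t PV_t = 106.023004
First compute Macaulay numerator sum_t t * PV_t:
  t * PV_t at t = 0.5000: 1.159921
  t * PV_t at t = 1.0000: 2.290071
  t * PV_t at t = 1.5000: 3.391023
  t * PV_t at t = 2.0000: 4.463341
  t * PV_t at t = 2.5000: 5.507578
  t * PV_t at t = 3.0000: 284.153120
Macaulay duration D = 300.965055 / 106.023004 = 2.838677
Modified duration = D / (1 + y/m) = 2.838677 / (1 + 0.013000) = 2.802248

Answer: Modified duration = 2.8022


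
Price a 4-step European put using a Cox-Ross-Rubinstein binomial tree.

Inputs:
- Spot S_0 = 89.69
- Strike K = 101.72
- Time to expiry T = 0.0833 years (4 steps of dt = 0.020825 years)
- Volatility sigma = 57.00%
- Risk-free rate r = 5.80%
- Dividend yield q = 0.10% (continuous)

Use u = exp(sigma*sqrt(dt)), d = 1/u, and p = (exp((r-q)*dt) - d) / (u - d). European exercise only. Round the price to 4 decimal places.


dt = T/N = 0.020825
u = exp(sigma*sqrt(dt)) = 1.085734; d = 1/u = 0.921036
p = (exp((r-q)*dt) - d) / (u - d) = 0.486659
Discount per step: exp(-r*dt) = 0.998793
Stock lattice S(k, i) with i counting down-moves:
  k=0: S(0,0) = 89.6900
  k=1: S(1,0) = 97.3795; S(1,1) = 82.6077
  k=2: S(2,0) = 105.7282; S(2,1) = 89.6900; S(2,2) = 76.0847
  k=3: S(3,0) = 114.7926; S(3,1) = 97.3795; S(3,2) = 82.6077; S(3,3) = 70.0768
  k=4: S(4,0) = 124.6342; S(4,1) = 105.7282; S(4,2) = 89.6900; S(4,3) = 76.0847; S(4,4) = 64.5432
Terminal payoffs V(N, i) = max(K - S_T, 0):
  V(4,0) = 0.000000; V(4,1) = 0.000000; V(4,2) = 12.030000; V(4,3) = 25.635287; V(4,4) = 37.176756
Backward induction: V(k, i) = exp(-r*dt) * [p * V(k+1, i) + (1-p) * V(k+1, i+1)].
  V(3,0) = exp(-r*dt) * [p*0.000000 + (1-p)*0.000000] = 0.000000
  V(3,1) = exp(-r*dt) * [p*0.000000 + (1-p)*12.030000] = 6.168035
  V(3,2) = exp(-r*dt) * [p*12.030000 + (1-p)*25.635287] = 18.991197
  V(3,3) = exp(-r*dt) * [p*25.635287 + (1-p)*37.176756] = 31.521897
  V(2,0) = exp(-r*dt) * [p*0.000000 + (1-p)*6.168035] = 3.162482
  V(2,1) = exp(-r*dt) * [p*6.168035 + (1-p)*18.991197] = 12.735296
  V(2,2) = exp(-r*dt) * [p*18.991197 + (1-p)*31.521897] = 25.393027
  V(1,0) = exp(-r*dt) * [p*3.162482 + (1-p)*12.735296] = 8.066849
  V(1,1) = exp(-r*dt) * [p*12.735296 + (1-p)*25.393027] = 19.209810
  V(0,0) = exp(-r*dt) * [p*8.066849 + (1-p)*19.209810] = 13.770343

Answer: Price = V(0,0) = 13.7703


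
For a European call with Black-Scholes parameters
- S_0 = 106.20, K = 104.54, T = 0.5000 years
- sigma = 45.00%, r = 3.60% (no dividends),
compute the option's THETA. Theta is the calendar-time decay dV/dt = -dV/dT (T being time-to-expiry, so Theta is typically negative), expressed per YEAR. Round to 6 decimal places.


Answer: Theta = -14.785551

Derivation:
d1 = 0.2651786682; d2 = -0.0530193834
phi(d1) = 0.3851592491; exp(-qT) = 1.0000000000; exp(-rT) = 0.9821610324
Theta = -S*exp(-qT)*phi(d1)*sigma/(2*sqrt(T)) - r*K*exp(-rT)*N(d2) + q*S*exp(-qT)*N(d1)
N(d1) = 0.6045640864; N(d2) = 0.4788582319; sqrt(T) = 0.7071067812
Term 1 = -106.2000 * 1.0000000000 * 0.3851592491 * 0.4500 / (2 * 0.7071067812) = -13.0155451792
Term 2 = -0.0360 * 104.5400 * 0.9821610324 * 0.4788582319 = -1.7700056534
Term 3 = 0 (no dividend yield, q = 0)
Theta = -13.0155451792 + (-1.7700056534) + (0.0000000000) = -14.785551


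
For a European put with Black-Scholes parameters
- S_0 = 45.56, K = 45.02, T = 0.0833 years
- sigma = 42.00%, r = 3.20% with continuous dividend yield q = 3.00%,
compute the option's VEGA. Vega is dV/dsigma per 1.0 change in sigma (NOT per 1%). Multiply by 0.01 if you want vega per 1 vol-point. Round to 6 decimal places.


d1 = 0.1603454420; d2 = 0.0391261366
phi(d1) = 0.3938465693; exp(-qT) = 0.9975041199; exp(-rT) = 0.9973379496
Vega = S * exp(-qT) * phi(d1) * sqrt(T) = 45.5600 * 0.9975041199 * 0.3938465693 * 0.2886173938 = 5.165924

Answer: Vega = 5.165924


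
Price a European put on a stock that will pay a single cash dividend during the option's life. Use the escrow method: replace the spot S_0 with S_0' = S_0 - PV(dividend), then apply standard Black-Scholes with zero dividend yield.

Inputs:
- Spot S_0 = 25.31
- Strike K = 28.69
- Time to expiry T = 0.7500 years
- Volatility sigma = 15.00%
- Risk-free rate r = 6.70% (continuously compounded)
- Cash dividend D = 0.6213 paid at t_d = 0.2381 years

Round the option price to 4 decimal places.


Answer: Price = 3.0148

Derivation:
PV(D) = D * exp(-r * t_d) = 0.6213 * 0.98417387 = 0.61146723
S_0' = S_0 - PV(D) = 25.3100 - 0.61146723 = 24.69853277
d1 = (ln(S_0'/K) + (r + sigma^2/2)*T) / (sigma*sqrt(T)) = -0.70142123
d2 = d1 - sigma*sqrt(T) = -0.83132504
exp(-rT) = 0.95099165
N(-d1) = 0.75847991; N(-d2) = 0.79710498
P = K * exp(-rT) * N(-d2) - S_0' * N(-d1) = 28.6900 * 0.95099165 * 0.79710498 - 24.69853277 * 0.75847991 = 3.0148


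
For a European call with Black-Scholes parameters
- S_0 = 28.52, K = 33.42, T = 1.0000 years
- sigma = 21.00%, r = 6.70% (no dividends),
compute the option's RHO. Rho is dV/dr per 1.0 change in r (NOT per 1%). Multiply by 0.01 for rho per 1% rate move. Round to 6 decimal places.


Answer: Rho = 9.197242

Derivation:
d1 = -0.3309472744; d2 = -0.5409472744
phi(d1) = 0.3776824248; exp(-qT) = 1.0000000000; exp(-rT) = 0.9351952013
N(d2) = 0.2942719625
Rho = K*T*exp(-rT)*N(d2) = 33.4200 * 1.0000 * 0.9351952013 * 0.2942719625 = 9.197242


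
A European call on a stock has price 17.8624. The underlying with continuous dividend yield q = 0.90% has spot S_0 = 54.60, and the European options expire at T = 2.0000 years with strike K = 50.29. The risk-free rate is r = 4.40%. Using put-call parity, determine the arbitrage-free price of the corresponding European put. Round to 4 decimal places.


Put-call parity: C - P = S_0 * exp(-qT) - K * exp(-rT).
S_0 * exp(-qT) = 54.6000 * 0.98216103 = 53.62599237
K * exp(-rT) = 50.2900 * 0.91576088 = 46.05361449
P = C - S*exp(-qT) + K*exp(-rT)
P = 17.8624 - 53.62599237 + 46.05361449 = 10.2900

Answer: Put price = 10.2900


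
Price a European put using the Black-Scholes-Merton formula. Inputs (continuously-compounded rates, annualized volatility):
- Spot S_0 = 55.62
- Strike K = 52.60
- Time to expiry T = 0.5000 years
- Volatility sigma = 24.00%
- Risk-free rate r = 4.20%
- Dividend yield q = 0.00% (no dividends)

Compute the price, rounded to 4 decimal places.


Answer: Price = 1.9294

Derivation:
d1 = (ln(S/K) + (r - q + 0.5*sigma^2) * T) / (sigma * sqrt(T)) = 0.53755866
d2 = d1 - sigma * sqrt(T) = 0.36785303
exp(-rT) = 0.97921896; exp(-qT) = 1.00000000
P = K * exp(-rT) * N(-d2) - S_0 * exp(-qT) * N(-d1)
N(-d1) = 0.29544089; N(-d2) = 0.35649141
P = 52.6000 * 0.97921896 * 0.35649141 - 55.6200 * 1.00000000 * 0.29544089 = 1.9294


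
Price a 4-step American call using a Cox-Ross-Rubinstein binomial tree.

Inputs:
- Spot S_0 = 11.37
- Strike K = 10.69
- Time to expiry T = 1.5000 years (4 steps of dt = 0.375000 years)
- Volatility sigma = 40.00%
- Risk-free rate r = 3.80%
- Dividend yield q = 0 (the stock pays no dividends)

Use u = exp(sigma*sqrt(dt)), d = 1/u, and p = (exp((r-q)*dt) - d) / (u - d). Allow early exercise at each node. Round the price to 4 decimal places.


Answer: Price = V(0,0) = 2.7491

Derivation:
dt = T/N = 0.375000
u = exp(sigma*sqrt(dt)) = 1.277556; d = 1/u = 0.782744
p = (exp((r-q)*dt) - d) / (u - d) = 0.468072
Discount per step: exp(-r*dt) = 0.985851
Stock lattice S(k, i) with i counting down-moves:
  k=0: S(0,0) = 11.3700
  k=1: S(1,0) = 14.5258; S(1,1) = 8.8998
  k=2: S(2,0) = 18.5575; S(2,1) = 11.3700; S(2,2) = 6.9663
  k=3: S(3,0) = 23.7083; S(3,1) = 14.5258; S(3,2) = 8.8998; S(3,3) = 5.4528
  k=4: S(4,0) = 30.2887; S(4,1) = 18.5575; S(4,2) = 11.3700; S(4,3) = 6.9663; S(4,4) = 4.2682
Terminal payoffs V(N, i) = max(S_T - K, 0):
  V(4,0) = 19.598685; V(4,1) = 7.867542; V(4,2) = 0.680000; V(4,3) = 0.000000; V(4,4) = 0.000000
Backward induction: V(k, i) = exp(-r*dt) * [p * V(k+1, i) + (1-p) * V(k+1, i+1)]; then take max(V_cont, immediate exercise) for American.
  V(3,0) = exp(-r*dt) * [p*19.598685 + (1-p)*7.867542] = 13.169553; exercise = 13.018301; V(3,0) = max -> 13.169553
  V(3,1) = exp(-r*dt) * [p*7.867542 + (1-p)*0.680000] = 3.987065; exercise = 3.835813; V(3,1) = max -> 3.987065
  V(3,2) = exp(-r*dt) * [p*0.680000 + (1-p)*0.000000] = 0.313786; exercise = 0.000000; V(3,2) = max -> 0.313786
  V(3,3) = exp(-r*dt) * [p*0.000000 + (1-p)*0.000000] = 0.000000; exercise = 0.000000; V(3,3) = max -> 0.000000
  V(2,0) = exp(-r*dt) * [p*13.169553 + (1-p)*3.987065] = 8.167906; exercise = 7.867542; V(2,0) = max -> 8.167906
  V(2,1) = exp(-r*dt) * [p*3.987065 + (1-p)*0.313786] = 2.004379; exercise = 0.680000; V(2,1) = max -> 2.004379
  V(2,2) = exp(-r*dt) * [p*0.313786 + (1-p)*0.000000] = 0.144796; exercise = 0.000000; V(2,2) = max -> 0.144796
  V(1,0) = exp(-r*dt) * [p*8.167906 + (1-p)*2.004379] = 4.820175; exercise = 3.835813; V(1,0) = max -> 4.820175
  V(1,1) = exp(-r*dt) * [p*2.004379 + (1-p)*0.144796] = 1.000851; exercise = 0.000000; V(1,1) = max -> 1.000851
  V(0,0) = exp(-r*dt) * [p*4.820175 + (1-p)*1.000851] = 2.749114; exercise = 0.680000; V(0,0) = max -> 2.749114


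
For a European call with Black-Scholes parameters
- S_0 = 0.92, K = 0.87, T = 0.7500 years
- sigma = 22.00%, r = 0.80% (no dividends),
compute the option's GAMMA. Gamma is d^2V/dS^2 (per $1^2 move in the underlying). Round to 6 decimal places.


Answer: Gamma = 2.083794

Derivation:
d1 = 0.4200509700; d2 = 0.2295253811
phi(d1) = 0.3652548529; exp(-qT) = 1.0000000000; exp(-rT) = 0.9940179641
Gamma = exp(-qT) * phi(d1) / (S * sigma * sqrt(T)) = 1.0000000000 * 0.3652548529 / (0.9200 * 0.2200 * 0.8660254038) = 2.083794


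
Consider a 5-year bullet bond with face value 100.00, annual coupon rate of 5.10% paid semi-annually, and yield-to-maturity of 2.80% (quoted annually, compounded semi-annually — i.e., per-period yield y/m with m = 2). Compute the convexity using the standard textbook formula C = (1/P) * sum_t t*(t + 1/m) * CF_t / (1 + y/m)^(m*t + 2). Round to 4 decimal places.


Answer: Convexity = 23.2463

Derivation:
Coupon per period c = face * coupon_rate / m = 2.550000
Periods per year m = 2; per-period yield y/m = 0.014000
Number of cashflows N = 10
Cashflows (t years, CF_t, discount factor 1/(1+y/m)^(m*t), PV):
  t = 0.5000: CF_t = 2.550000, DF = 0.986193, PV = 2.514793
  t = 1.0000: CF_t = 2.550000, DF = 0.972577, PV = 2.480072
  t = 1.5000: CF_t = 2.550000, DF = 0.959149, PV = 2.445830
  t = 2.0000: CF_t = 2.550000, DF = 0.945906, PV = 2.412061
  t = 2.5000: CF_t = 2.550000, DF = 0.932847, PV = 2.378759
  t = 3.0000: CF_t = 2.550000, DF = 0.919967, PV = 2.345916
  t = 3.5000: CF_t = 2.550000, DF = 0.907265, PV = 2.313527
  t = 4.0000: CF_t = 2.550000, DF = 0.894739, PV = 2.281584
  t = 4.5000: CF_t = 2.550000, DF = 0.882386, PV = 2.250083
  t = 5.0000: CF_t = 102.550000, DF = 0.870203, PV = 89.239292
Price P = sum_t PV_t = 110.661917
Convexity numerator sum_t t*(t + 1/m) * CF_t / (1+y/m)^(m*t + 2):
  t = 0.5000: term = 1.222915
  t = 1.0000: term = 3.618092
  t = 1.5000: term = 7.136276
  t = 2.0000: term = 11.729580
  t = 2.5000: term = 17.351449
  t = 3.0000: term = 23.956636
  t = 3.5000: term = 31.501165
  t = 4.0000: term = 39.942306
  t = 4.5000: term = 49.238543
  t = 5.0000: term = 2386.782795
Convexity = (1/P) * sum = 2572.479759 / 110.661917 = 23.246297


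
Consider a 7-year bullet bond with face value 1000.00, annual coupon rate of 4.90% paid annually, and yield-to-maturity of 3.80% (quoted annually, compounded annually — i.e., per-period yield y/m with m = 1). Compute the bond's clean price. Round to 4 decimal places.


Answer: Price = 1066.5133

Derivation:
Coupon per period c = face * coupon_rate / m = 49.000000
Periods per year m = 1; per-period yield y/m = 0.038000
Number of cashflows N = 7
Cashflows (t years, CF_t, discount factor 1/(1+y/m)^(m*t), PV):
  t = 1.0000: CF_t = 49.000000, DF = 0.963391, PV = 47.206166
  t = 2.0000: CF_t = 49.000000, DF = 0.928122, PV = 45.478002
  t = 3.0000: CF_t = 49.000000, DF = 0.894145, PV = 43.813104
  t = 4.0000: CF_t = 49.000000, DF = 0.861411, PV = 42.209156
  t = 5.0000: CF_t = 49.000000, DF = 0.829876, PV = 40.663927
  t = 6.0000: CF_t = 49.000000, DF = 0.799495, PV = 39.175266
  t = 7.0000: CF_t = 1049.000000, DF = 0.770227, PV = 807.967726
Price P = sum_t PV_t = 1066.513346


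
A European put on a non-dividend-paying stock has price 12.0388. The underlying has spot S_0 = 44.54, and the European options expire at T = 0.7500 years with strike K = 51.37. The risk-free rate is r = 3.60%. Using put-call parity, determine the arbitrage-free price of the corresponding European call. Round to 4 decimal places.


Answer: Call price = 6.5772

Derivation:
Put-call parity: C - P = S_0 * exp(-qT) - K * exp(-rT).
S_0 * exp(-qT) = 44.5400 * 1.00000000 = 44.54000000
K * exp(-rT) = 51.3700 * 0.97336124 = 50.00156698
C = P + S*exp(-qT) - K*exp(-rT)
C = 12.0388 + 44.54000000 - 50.00156698 = 6.5772


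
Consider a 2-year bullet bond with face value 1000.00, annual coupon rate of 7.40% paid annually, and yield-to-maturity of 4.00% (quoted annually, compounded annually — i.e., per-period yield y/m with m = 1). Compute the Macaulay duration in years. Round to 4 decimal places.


Coupon per period c = face * coupon_rate / m = 74.000000
Periods per year m = 1; per-period yield y/m = 0.040000
Number of cashflows N = 2
Cashflows (t years, CF_t, discount factor 1/(1+y/m)^(m*t), PV):
  t = 1.0000: CF_t = 74.000000, DF = 0.961538, PV = 71.153846
  t = 2.0000: CF_t = 1074.000000, DF = 0.924556, PV = 992.973373
Price P = sum_t PV_t = 1064.127219
Macaulay numerator sum_t t * PV_t:
  t * PV_t at t = 1.0000: 71.153846
  t * PV_t at t = 2.0000: 1985.946746
Macaulay duration D = (sum_t t * PV_t) / P = 2057.100592 / 1064.127219 = 1.933134

Answer: Macaulay duration = 1.9331 years


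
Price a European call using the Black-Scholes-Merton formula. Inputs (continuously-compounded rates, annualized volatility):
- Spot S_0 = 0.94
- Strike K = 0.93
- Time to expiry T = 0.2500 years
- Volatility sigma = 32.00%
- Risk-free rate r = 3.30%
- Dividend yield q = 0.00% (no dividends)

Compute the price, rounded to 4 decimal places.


Answer: Price = 0.0686

Derivation:
d1 = (ln(S/K) + (r - q + 0.5*sigma^2) * T) / (sigma * sqrt(T)) = 0.19840806
d2 = d1 - sigma * sqrt(T) = 0.03840806
exp(-rT) = 0.99178394; exp(-qT) = 1.00000000
C = S_0 * exp(-qT) * N(d1) - K * exp(-rT) * N(d2)
N(d1) = 0.57863709; N(d2) = 0.51531883
C = 0.9400 * 1.00000000 * 0.57863709 - 0.9300 * 0.99178394 * 0.51531883 = 0.0686


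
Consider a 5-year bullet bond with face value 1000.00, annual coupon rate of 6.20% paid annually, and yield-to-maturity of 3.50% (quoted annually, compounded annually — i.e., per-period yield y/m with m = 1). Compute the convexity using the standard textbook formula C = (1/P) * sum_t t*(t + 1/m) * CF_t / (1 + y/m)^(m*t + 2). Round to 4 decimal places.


Coupon per period c = face * coupon_rate / m = 62.000000
Periods per year m = 1; per-period yield y/m = 0.035000
Number of cashflows N = 5
Cashflows (t years, CF_t, discount factor 1/(1+y/m)^(m*t), PV):
  t = 1.0000: CF_t = 62.000000, DF = 0.966184, PV = 59.903382
  t = 2.0000: CF_t = 62.000000, DF = 0.933511, PV = 57.877663
  t = 3.0000: CF_t = 62.000000, DF = 0.901943, PV = 55.920448
  t = 4.0000: CF_t = 62.000000, DF = 0.871442, PV = 54.029418
  t = 5.0000: CF_t = 1062.000000, DF = 0.841973, PV = 894.175503
Price P = sum_t PV_t = 1121.906414
Convexity numerator sum_t t*(t + 1/m) * CF_t / (1+y/m)^(m*t + 2):
  t = 1.0000: term = 111.840896
  t = 2.0000: term = 324.176509
  t = 3.0000: term = 626.428036
  t = 4.0000: term = 1008.740799
  t = 5.0000: term = 25041.672007
Convexity = (1/P) * sum = 27112.858247 / 1121.906414 = 24.166774

Answer: Convexity = 24.1668


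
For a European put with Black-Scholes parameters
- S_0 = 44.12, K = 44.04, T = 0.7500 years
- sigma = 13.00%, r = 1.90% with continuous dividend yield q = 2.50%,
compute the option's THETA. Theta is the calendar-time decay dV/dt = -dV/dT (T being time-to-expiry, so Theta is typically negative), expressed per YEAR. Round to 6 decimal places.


d1 = 0.0324416006; d2 = -0.0801417019
phi(d1) = 0.3987324007; exp(-qT) = 0.9814246877; exp(-rT) = 0.9858510507
Theta = -S*exp(-qT)*phi(d1)*sigma/(2*sqrt(T)) + r*K*exp(-rT)*N(-d2) - q*S*exp(-qT)*N(-d1)
N(-d1) = 0.4870599437; N(-d2) = 0.5319377220; sqrt(T) = 0.8660254038
Term 1 = -44.1200 * 0.9814246877 * 0.3987324007 * 0.1300 / (2 * 0.8660254038) = -1.2958559725
Term 2 = 0.0190 * 44.0400 * 0.9858510507 * 0.5319377220 = 0.4388064514
Term 3 = -0.0250 * 44.1200 * 0.9814246877 * 0.4870599437 = -0.5272479564
Theta = -1.2958559725 + (0.4388064514) + (-0.5272479564) = -1.384297

Answer: Theta = -1.384297


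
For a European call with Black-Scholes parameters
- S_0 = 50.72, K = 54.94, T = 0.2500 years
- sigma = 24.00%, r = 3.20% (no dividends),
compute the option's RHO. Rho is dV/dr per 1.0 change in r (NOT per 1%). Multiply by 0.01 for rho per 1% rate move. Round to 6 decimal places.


Answer: Rho = 3.472299

Derivation:
d1 = -0.5393447545; d2 = -0.6593447545
phi(d1) = 0.3449399568; exp(-qT) = 1.0000000000; exp(-rT) = 0.9920319148
N(d2) = 0.2548372047
Rho = K*T*exp(-rT)*N(d2) = 54.9400 * 0.2500 * 0.9920319148 * 0.2548372047 = 3.472299


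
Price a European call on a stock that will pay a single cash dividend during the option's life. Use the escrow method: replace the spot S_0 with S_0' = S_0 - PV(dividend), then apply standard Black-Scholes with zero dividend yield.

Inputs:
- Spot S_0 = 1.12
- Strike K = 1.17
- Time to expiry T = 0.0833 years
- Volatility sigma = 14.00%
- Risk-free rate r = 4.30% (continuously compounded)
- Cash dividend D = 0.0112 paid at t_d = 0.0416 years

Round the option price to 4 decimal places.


Answer: Price = 0.0024

Derivation:
PV(D) = D * exp(-r * t_d) = 0.0112 * 0.99821280 = 0.01117998
S_0' = S_0 - PV(D) = 1.1200 - 0.01117998 = 1.10882002
d1 = (ln(S_0'/K) + (r + sigma^2/2)*T) / (sigma*sqrt(T)) = -1.22032807
d2 = d1 - sigma*sqrt(T) = -1.26073450
exp(-rT) = 0.99642451
N(d1) = 0.11117027; N(d2) = 0.10370226
C = S_0' * N(d1) - K * exp(-rT) * N(d2) = 1.10882002 * 0.11117027 - 1.1700 * 0.99642451 * 0.10370226 = 0.0024


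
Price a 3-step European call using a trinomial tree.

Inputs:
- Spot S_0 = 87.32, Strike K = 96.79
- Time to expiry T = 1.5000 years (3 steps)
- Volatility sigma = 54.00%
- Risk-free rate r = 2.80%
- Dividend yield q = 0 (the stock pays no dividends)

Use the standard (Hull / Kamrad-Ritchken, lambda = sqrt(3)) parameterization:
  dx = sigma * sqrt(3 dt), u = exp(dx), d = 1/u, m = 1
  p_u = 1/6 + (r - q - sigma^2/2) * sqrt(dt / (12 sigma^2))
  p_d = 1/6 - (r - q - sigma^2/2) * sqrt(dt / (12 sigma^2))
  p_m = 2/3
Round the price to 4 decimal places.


dt = T/N = 0.500000; dx = sigma*sqrt(3*dt) = 0.661362
u = exp(dx) = 1.937430; d = 1/u = 0.516148
p_u = 0.122137, p_m = 0.666667, p_d = 0.211196
Discount per step: exp(-r*dt) = 0.986098
Stock lattice S(k, j) with j the centered position index:
  k=0: S(0,+0) = 87.3200
  k=1: S(1,-1) = 45.0700; S(1,+0) = 87.3200; S(1,+1) = 169.1764
  k=2: S(2,-2) = 23.2628; S(2,-1) = 45.0700; S(2,+0) = 87.3200; S(2,+1) = 169.1764; S(2,+2) = 327.7673
  k=3: S(3,-3) = 12.0070; S(3,-2) = 23.2628; S(3,-1) = 45.0700; S(3,+0) = 87.3200; S(3,+1) = 169.1764; S(3,+2) = 327.7673; S(3,+3) = 635.0262
Terminal payoffs V(N, j) = max(S_T - K, 0):
  V(3,-3) = 0.000000; V(3,-2) = 0.000000; V(3,-1) = 0.000000; V(3,+0) = 0.000000; V(3,+1) = 72.386367; V(3,+2) = 230.977329; V(3,+3) = 538.236178
Backward induction: V(k, j) = exp(-r*dt) * [p_u * V(k+1, j+1) + p_m * V(k+1, j) + p_d * V(k+1, j-1)]
  V(2,-2) = exp(-r*dt) * [p_u*0.000000 + p_m*0.000000 + p_d*0.000000] = 0.000000
  V(2,-1) = exp(-r*dt) * [p_u*0.000000 + p_m*0.000000 + p_d*0.000000] = 0.000000
  V(2,+0) = exp(-r*dt) * [p_u*72.386367 + p_m*0.000000 + p_d*0.000000] = 8.718167
  V(2,+1) = exp(-r*dt) * [p_u*230.977329 + p_m*72.386367 + p_d*0.000000] = 75.405439
  V(2,+2) = exp(-r*dt) * [p_u*538.236178 + p_m*230.977329 + p_d*72.386367] = 231.744107
  V(1,-1) = exp(-r*dt) * [p_u*8.718167 + p_m*0.000000 + p_d*0.000000] = 1.050010
  V(1,+0) = exp(-r*dt) * [p_u*75.405439 + p_m*8.718167 + p_d*0.000000] = 14.813091
  V(1,+1) = exp(-r*dt) * [p_u*231.744107 + p_m*75.405439 + p_d*8.718167] = 79.298167
  V(0,+0) = exp(-r*dt) * [p_u*79.298167 + p_m*14.813091 + p_d*1.050010] = 19.507397

Answer: Price = V(0,0) = 19.5074


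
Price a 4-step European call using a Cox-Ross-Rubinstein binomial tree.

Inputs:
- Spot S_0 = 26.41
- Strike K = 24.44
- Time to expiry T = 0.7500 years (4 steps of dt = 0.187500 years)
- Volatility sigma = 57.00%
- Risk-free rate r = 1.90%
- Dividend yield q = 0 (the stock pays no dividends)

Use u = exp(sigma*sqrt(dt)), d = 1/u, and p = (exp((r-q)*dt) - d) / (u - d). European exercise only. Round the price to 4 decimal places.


Answer: Price = V(0,0) = 6.1636

Derivation:
dt = T/N = 0.187500
u = exp(sigma*sqrt(dt)) = 1.279945; d = 1/u = 0.781283
p = (exp((r-q)*dt) - d) / (u - d) = 0.445764
Discount per step: exp(-r*dt) = 0.996444
Stock lattice S(k, i) with i counting down-moves:
  k=0: S(0,0) = 26.4100
  k=1: S(1,0) = 33.8034; S(1,1) = 20.6337
  k=2: S(2,0) = 43.2664; S(2,1) = 26.4100; S(2,2) = 16.1208
  k=3: S(3,0) = 55.3787; S(3,1) = 33.8034; S(3,2) = 20.6337; S(3,3) = 12.5949
  k=4: S(4,0) = 70.8817; S(4,1) = 43.2664; S(4,2) = 26.4100; S(4,3) = 16.1208; S(4,4) = 9.8402
Terminal payoffs V(N, i) = max(S_T - K, 0):
  V(4,0) = 46.441657; V(4,1) = 18.826437; V(4,2) = 1.970000; V(4,3) = 0.000000; V(4,4) = 0.000000
Backward induction: V(k, i) = exp(-r*dt) * [p * V(k+1, i) + (1-p) * V(k+1, i+1)].
  V(3,0) = exp(-r*dt) * [p*46.441657 + (1-p)*18.826437] = 31.025580
  V(3,1) = exp(-r*dt) * [p*18.826437 + (1-p)*1.970000] = 9.450265
  V(3,2) = exp(-r*dt) * [p*1.970000 + (1-p)*0.000000] = 0.875032
  V(3,3) = exp(-r*dt) * [p*0.000000 + (1-p)*0.000000] = 0.000000
  V(2,0) = exp(-r*dt) * [p*31.025580 + (1-p)*9.450265] = 18.999953
  V(2,1) = exp(-r*dt) * [p*9.450265 + (1-p)*0.875032] = 4.680856
  V(2,2) = exp(-r*dt) * [p*0.875032 + (1-p)*0.000000] = 0.388671
  V(1,0) = exp(-r*dt) * [p*18.999953 + (1-p)*4.680856] = 11.024448
  V(1,1) = exp(-r*dt) * [p*4.680856 + (1-p)*0.388671] = 2.293786
  V(0,0) = exp(-r*dt) * [p*11.024448 + (1-p)*2.293786] = 6.163603


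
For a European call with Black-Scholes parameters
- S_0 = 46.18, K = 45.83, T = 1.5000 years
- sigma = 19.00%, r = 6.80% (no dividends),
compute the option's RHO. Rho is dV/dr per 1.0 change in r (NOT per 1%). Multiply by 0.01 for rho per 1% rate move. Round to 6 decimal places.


Answer: Rho = 39.642423

Derivation:
d1 = 0.5873743418; d2 = 0.3546728162
phi(d1) = 0.3357317363; exp(-qT) = 1.0000000000; exp(-rT) = 0.9030295517
N(d2) = 0.6385826409
Rho = K*T*exp(-rT)*N(d2) = 45.8300 * 1.5000 * 0.9030295517 * 0.6385826409 = 39.642423


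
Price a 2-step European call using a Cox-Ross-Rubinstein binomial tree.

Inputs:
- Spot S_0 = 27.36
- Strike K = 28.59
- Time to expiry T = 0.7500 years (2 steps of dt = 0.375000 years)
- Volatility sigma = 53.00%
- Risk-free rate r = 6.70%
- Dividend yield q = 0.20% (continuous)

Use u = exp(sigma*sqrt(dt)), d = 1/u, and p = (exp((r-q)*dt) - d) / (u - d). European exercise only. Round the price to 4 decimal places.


Answer: Price = V(0,0) = 4.7199

Derivation:
dt = T/N = 0.375000
u = exp(sigma*sqrt(dt)) = 1.383418; d = 1/u = 0.722847
p = (exp((r-q)*dt) - d) / (u - d) = 0.456919
Discount per step: exp(-r*dt) = 0.975188
Stock lattice S(k, i) with i counting down-moves:
  k=0: S(0,0) = 27.3600
  k=1: S(1,0) = 37.8503; S(1,1) = 19.7771
  k=2: S(2,0) = 52.3628; S(2,1) = 27.3600; S(2,2) = 14.2958
Terminal payoffs V(N, i) = max(S_T - K, 0):
  V(2,0) = 23.772824; V(2,1) = 0.000000; V(2,2) = 0.000000
Backward induction: V(k, i) = exp(-r*dt) * [p * V(k+1, i) + (1-p) * V(k+1, i+1)].
  V(1,0) = exp(-r*dt) * [p*23.772824 + (1-p)*0.000000] = 10.592735
  V(1,1) = exp(-r*dt) * [p*0.000000 + (1-p)*0.000000] = 0.000000
  V(0,0) = exp(-r*dt) * [p*10.592735 + (1-p)*0.000000] = 4.719929


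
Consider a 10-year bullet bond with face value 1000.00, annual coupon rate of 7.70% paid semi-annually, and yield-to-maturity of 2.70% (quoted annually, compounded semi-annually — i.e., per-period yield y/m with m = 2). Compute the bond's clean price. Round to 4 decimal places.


Answer: Price = 1435.6304

Derivation:
Coupon per period c = face * coupon_rate / m = 38.500000
Periods per year m = 2; per-period yield y/m = 0.013500
Number of cashflows N = 20
Cashflows (t years, CF_t, discount factor 1/(1+y/m)^(m*t), PV):
  t = 0.5000: CF_t = 38.500000, DF = 0.986680, PV = 37.987173
  t = 1.0000: CF_t = 38.500000, DF = 0.973537, PV = 37.481177
  t = 1.5000: CF_t = 38.500000, DF = 0.960569, PV = 36.981921
  t = 2.0000: CF_t = 38.500000, DF = 0.947774, PV = 36.489316
  t = 2.5000: CF_t = 38.500000, DF = 0.935150, PV = 36.003271
  t = 3.0000: CF_t = 38.500000, DF = 0.922694, PV = 35.523701
  t = 3.5000: CF_t = 38.500000, DF = 0.910403, PV = 35.050519
  t = 4.0000: CF_t = 38.500000, DF = 0.898276, PV = 34.583640
  t = 4.5000: CF_t = 38.500000, DF = 0.886311, PV = 34.122980
  t = 5.0000: CF_t = 38.500000, DF = 0.874505, PV = 33.668456
  t = 5.5000: CF_t = 38.500000, DF = 0.862857, PV = 33.219986
  t = 6.0000: CF_t = 38.500000, DF = 0.851363, PV = 32.777490
  t = 6.5000: CF_t = 38.500000, DF = 0.840023, PV = 32.340888
  t = 7.0000: CF_t = 38.500000, DF = 0.828834, PV = 31.910102
  t = 7.5000: CF_t = 38.500000, DF = 0.817794, PV = 31.485053
  t = 8.0000: CF_t = 38.500000, DF = 0.806900, PV = 31.065667
  t = 8.5000: CF_t = 38.500000, DF = 0.796152, PV = 30.651867
  t = 9.0000: CF_t = 38.500000, DF = 0.785547, PV = 30.243578
  t = 9.5000: CF_t = 38.500000, DF = 0.775084, PV = 29.840729
  t = 10.0000: CF_t = 1038.500000, DF = 0.764760, PV = 794.202848
Price P = sum_t PV_t = 1435.630364


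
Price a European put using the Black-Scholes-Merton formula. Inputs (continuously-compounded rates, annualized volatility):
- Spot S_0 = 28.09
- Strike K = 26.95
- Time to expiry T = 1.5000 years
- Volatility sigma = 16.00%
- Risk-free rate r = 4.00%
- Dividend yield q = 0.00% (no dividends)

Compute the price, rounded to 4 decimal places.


d1 = (ln(S/K) + (r - q + 0.5*sigma^2) * T) / (sigma * sqrt(T)) = 0.61558915
d2 = d1 - sigma * sqrt(T) = 0.41962997
exp(-rT) = 0.94176453; exp(-qT) = 1.00000000
P = K * exp(-rT) * N(-d2) - S_0 * exp(-qT) * N(-d1)
N(-d1) = 0.26908286; N(-d2) = 0.33737790
P = 26.9500 * 0.94176453 * 0.33737790 - 28.0900 * 1.00000000 * 0.26908286 = 1.0043

Answer: Price = 1.0043


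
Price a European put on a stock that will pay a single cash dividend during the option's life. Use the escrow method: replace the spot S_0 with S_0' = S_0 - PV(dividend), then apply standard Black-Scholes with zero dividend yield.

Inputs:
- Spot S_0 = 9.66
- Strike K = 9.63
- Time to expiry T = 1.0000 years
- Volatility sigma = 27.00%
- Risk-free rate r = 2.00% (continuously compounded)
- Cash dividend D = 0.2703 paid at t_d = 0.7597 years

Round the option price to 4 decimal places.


PV(D) = D * exp(-r * t_d) = 0.2703 * 0.98492085 = 0.26622410
S_0' = S_0 - PV(D) = 9.6600 - 0.26622410 = 9.39377590
d1 = (ln(S_0'/K) + (r + sigma^2/2)*T) / (sigma*sqrt(T)) = 0.11708928
d2 = d1 - sigma*sqrt(T) = -0.15291072
exp(-rT) = 0.98019867
N(-d1) = 0.45339465; N(-d2) = 0.56076566
P = K * exp(-rT) * N(-d2) - S_0' * N(-d1) = 9.6300 * 0.98019867 * 0.56076566 - 9.39377590 * 0.45339465 = 1.0342

Answer: Price = 1.0342


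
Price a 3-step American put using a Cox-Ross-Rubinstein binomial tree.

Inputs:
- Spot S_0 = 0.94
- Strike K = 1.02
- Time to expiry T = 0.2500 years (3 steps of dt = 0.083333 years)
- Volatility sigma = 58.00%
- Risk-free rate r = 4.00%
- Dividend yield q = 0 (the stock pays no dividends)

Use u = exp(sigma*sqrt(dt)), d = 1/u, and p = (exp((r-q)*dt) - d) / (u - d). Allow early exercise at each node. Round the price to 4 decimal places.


Answer: Price = V(0,0) = 0.1566

Derivation:
dt = T/N = 0.083333
u = exp(sigma*sqrt(dt)) = 1.182264; d = 1/u = 0.845834
p = (exp((r-q)*dt) - d) / (u - d) = 0.468164
Discount per step: exp(-r*dt) = 0.996672
Stock lattice S(k, i) with i counting down-moves:
  k=0: S(0,0) = 0.9400
  k=1: S(1,0) = 1.1113; S(1,1) = 0.7951
  k=2: S(2,0) = 1.3139; S(2,1) = 0.9400; S(2,2) = 0.6725
  k=3: S(3,0) = 1.5534; S(3,1) = 1.1113; S(3,2) = 0.7951; S(3,3) = 0.5688
Terminal payoffs V(N, i) = max(K - S_T, 0):
  V(3,0) = 0.000000; V(3,1) = 0.000000; V(3,2) = 0.224916; V(3,3) = 0.451168
Backward induction: V(k, i) = exp(-r*dt) * [p * V(k+1, i) + (1-p) * V(k+1, i+1)]; then take max(V_cont, immediate exercise) for American.
  V(2,0) = exp(-r*dt) * [p*0.000000 + (1-p)*0.000000] = 0.000000; exercise = 0.000000; V(2,0) = max -> 0.000000
  V(2,1) = exp(-r*dt) * [p*0.000000 + (1-p)*0.224916] = 0.119220; exercise = 0.080000; V(2,1) = max -> 0.119220
  V(2,2) = exp(-r*dt) * [p*0.224916 + (1-p)*0.451168] = 0.344096; exercise = 0.347490; V(2,2) = max -> 0.347490
  V(1,0) = exp(-r*dt) * [p*0.000000 + (1-p)*0.119220] = 0.063195; exercise = 0.000000; V(1,0) = max -> 0.063195
  V(1,1) = exp(-r*dt) * [p*0.119220 + (1-p)*0.347490] = 0.239822; exercise = 0.224916; V(1,1) = max -> 0.239822
  V(0,0) = exp(-r*dt) * [p*0.063195 + (1-p)*0.239822] = 0.156608; exercise = 0.080000; V(0,0) = max -> 0.156608


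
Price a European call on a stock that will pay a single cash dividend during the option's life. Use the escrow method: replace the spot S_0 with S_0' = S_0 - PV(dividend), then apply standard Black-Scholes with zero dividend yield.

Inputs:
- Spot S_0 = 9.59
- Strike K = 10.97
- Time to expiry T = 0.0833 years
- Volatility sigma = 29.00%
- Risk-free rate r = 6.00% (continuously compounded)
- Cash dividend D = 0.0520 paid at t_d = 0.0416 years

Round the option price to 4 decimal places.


Answer: Price = 0.0193

Derivation:
PV(D) = D * exp(-r * t_d) = 0.0520 * 0.99750711 = 0.05187037
S_0' = S_0 - PV(D) = 9.5900 - 0.05187037 = 9.53812963
d1 = (ln(S_0'/K) + (r + sigma^2/2)*T) / (sigma*sqrt(T)) = -1.56950536
d2 = d1 - sigma*sqrt(T) = -1.65320441
exp(-rT) = 0.99501447
N(d1) = 0.05826512; N(d2) = 0.04914464
C = S_0' * N(d1) - K * exp(-rT) * N(d2) = 9.53812963 * 0.05826512 - 10.9700 * 0.99501447 * 0.04914464 = 0.0193


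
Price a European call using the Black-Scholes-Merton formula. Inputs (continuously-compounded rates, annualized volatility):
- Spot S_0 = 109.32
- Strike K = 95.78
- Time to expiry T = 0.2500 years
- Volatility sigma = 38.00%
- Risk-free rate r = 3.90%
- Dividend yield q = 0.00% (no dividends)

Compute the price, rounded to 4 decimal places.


d1 = (ln(S/K) + (r - q + 0.5*sigma^2) * T) / (sigma * sqrt(T)) = 0.84223930
d2 = d1 - sigma * sqrt(T) = 0.65223930
exp(-rT) = 0.99029738; exp(-qT) = 1.00000000
C = S_0 * exp(-qT) * N(d1) - K * exp(-rT) * N(d2)
N(d1) = 0.80017299; N(d2) = 0.74287659
C = 109.3200 * 1.00000000 * 0.80017299 - 95.7800 * 0.99029738 * 0.74287659 = 17.0126

Answer: Price = 17.0126


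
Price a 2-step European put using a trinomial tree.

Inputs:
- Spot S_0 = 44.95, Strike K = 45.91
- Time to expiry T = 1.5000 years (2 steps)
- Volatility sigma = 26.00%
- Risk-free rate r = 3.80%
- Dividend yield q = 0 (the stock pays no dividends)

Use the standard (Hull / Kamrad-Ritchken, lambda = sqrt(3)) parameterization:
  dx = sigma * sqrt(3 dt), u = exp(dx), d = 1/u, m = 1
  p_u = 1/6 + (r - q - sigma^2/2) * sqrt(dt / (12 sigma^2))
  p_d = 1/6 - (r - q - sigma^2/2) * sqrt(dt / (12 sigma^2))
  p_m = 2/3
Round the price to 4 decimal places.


dt = T/N = 0.750000; dx = sigma*sqrt(3*dt) = 0.390000
u = exp(dx) = 1.476981; d = 1/u = 0.677057
p_u = 0.170705, p_m = 0.666667, p_d = 0.162628
Discount per step: exp(-r*dt) = 0.971902
Stock lattice S(k, j) with j the centered position index:
  k=0: S(0,+0) = 44.9500
  k=1: S(1,-1) = 30.4337; S(1,+0) = 44.9500; S(1,+1) = 66.3903
  k=2: S(2,-2) = 20.6054; S(2,-1) = 30.4337; S(2,+0) = 44.9500; S(2,+1) = 66.3903; S(2,+2) = 98.0572
Terminal payoffs V(N, j) = max(K - S_T, 0):
  V(2,-2) = 25.304650; V(2,-1) = 15.476293; V(2,+0) = 0.960000; V(2,+1) = 0.000000; V(2,+2) = 0.000000
Backward induction: V(k, j) = exp(-r*dt) * [p_u * V(k+1, j+1) + p_m * V(k+1, j) + p_d * V(k+1, j-1)]
  V(1,-1) = exp(-r*dt) * [p_u*0.960000 + p_m*15.476293 + p_d*25.304650] = 14.186523
  V(1,+0) = exp(-r*dt) * [p_u*0.000000 + p_m*0.960000 + p_d*15.476293] = 3.068181
  V(1,+1) = exp(-r*dt) * [p_u*0.000000 + p_m*0.000000 + p_d*0.960000] = 0.151736
  V(0,+0) = exp(-r*dt) * [p_u*0.151736 + p_m*3.068181 + p_d*14.186523] = 4.255459

Answer: Price = V(0,0) = 4.2555


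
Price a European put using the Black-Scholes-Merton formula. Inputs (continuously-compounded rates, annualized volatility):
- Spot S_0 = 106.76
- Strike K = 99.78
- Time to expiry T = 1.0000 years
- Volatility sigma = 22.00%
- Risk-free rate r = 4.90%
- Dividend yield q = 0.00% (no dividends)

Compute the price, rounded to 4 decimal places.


d1 = (ln(S/K) + (r - q + 0.5*sigma^2) * T) / (sigma * sqrt(T)) = 0.64007074
d2 = d1 - sigma * sqrt(T) = 0.42007074
exp(-rT) = 0.95218113; exp(-qT) = 1.00000000
P = K * exp(-rT) * N(-d2) - S_0 * exp(-qT) * N(-d1)
N(-d1) = 0.26106331; N(-d2) = 0.33721689
P = 99.7800 * 0.95218113 * 0.33721689 - 106.7600 * 1.00000000 * 0.26106331 = 4.1674

Answer: Price = 4.1674


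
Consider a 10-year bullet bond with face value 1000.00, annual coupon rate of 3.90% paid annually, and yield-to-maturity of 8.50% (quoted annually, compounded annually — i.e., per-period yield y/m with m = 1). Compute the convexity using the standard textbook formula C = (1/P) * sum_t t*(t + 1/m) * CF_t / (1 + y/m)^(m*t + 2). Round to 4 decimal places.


Answer: Convexity = 70.4588

Derivation:
Coupon per period c = face * coupon_rate / m = 39.000000
Periods per year m = 1; per-period yield y/m = 0.085000
Number of cashflows N = 10
Cashflows (t years, CF_t, discount factor 1/(1+y/m)^(m*t), PV):
  t = 1.0000: CF_t = 39.000000, DF = 0.921659, PV = 35.944700
  t = 2.0000: CF_t = 39.000000, DF = 0.849455, PV = 33.128756
  t = 3.0000: CF_t = 39.000000, DF = 0.782908, PV = 30.533416
  t = 4.0000: CF_t = 39.000000, DF = 0.721574, PV = 28.141397
  t = 5.0000: CF_t = 39.000000, DF = 0.665045, PV = 25.936772
  t = 6.0000: CF_t = 39.000000, DF = 0.612945, PV = 23.904859
  t = 7.0000: CF_t = 39.000000, DF = 0.564926, PV = 22.032128
  t = 8.0000: CF_t = 39.000000, DF = 0.520669, PV = 20.306108
  t = 9.0000: CF_t = 39.000000, DF = 0.479880, PV = 18.715307
  t = 10.0000: CF_t = 1039.000000, DF = 0.442285, PV = 459.534546
Price P = sum_t PV_t = 698.177989
Convexity numerator sum_t t*(t + 1/m) * CF_t / (1+y/m)^(m*t + 2):
  t = 1.0000: term = 61.066832
  t = 2.0000: term = 168.848383
  t = 3.0000: term = 311.241258
  t = 4.0000: term = 478.097171
  t = 5.0000: term = 660.963830
  t = 6.0000: term = 852.856555
  t = 7.0000: term = 1048.057211
  t = 8.0000: term = 1241.937445
  t = 9.0000: term = 1430.803509
  t = 10.0000: term = 42938.945473
Convexity = (1/P) * sum = 49192.817667 / 698.177989 = 70.458849


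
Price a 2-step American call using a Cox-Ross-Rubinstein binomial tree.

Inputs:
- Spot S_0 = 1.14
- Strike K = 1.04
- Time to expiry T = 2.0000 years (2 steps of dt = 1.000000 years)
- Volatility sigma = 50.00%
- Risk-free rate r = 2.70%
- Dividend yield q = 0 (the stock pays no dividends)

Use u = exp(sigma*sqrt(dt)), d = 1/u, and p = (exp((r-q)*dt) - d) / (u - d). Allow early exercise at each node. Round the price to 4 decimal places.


dt = T/N = 1.000000
u = exp(sigma*sqrt(dt)) = 1.648721; d = 1/u = 0.606531
p = (exp((r-q)*dt) - d) / (u - d) = 0.403801
Discount per step: exp(-r*dt) = 0.973361
Stock lattice S(k, i) with i counting down-moves:
  k=0: S(0,0) = 1.1400
  k=1: S(1,0) = 1.8795; S(1,1) = 0.6914
  k=2: S(2,0) = 3.0988; S(2,1) = 1.1400; S(2,2) = 0.4194
Terminal payoffs V(N, i) = max(S_T - K, 0):
  V(2,0) = 2.058841; V(2,1) = 0.100000; V(2,2) = 0.000000
Backward induction: V(k, i) = exp(-r*dt) * [p * V(k+1, i) + (1-p) * V(k+1, i+1)]; then take max(V_cont, immediate exercise) for American.
  V(1,0) = exp(-r*dt) * [p*2.058841 + (1-p)*0.100000] = 0.867247; exercise = 0.839542; V(1,0) = max -> 0.867247
  V(1,1) = exp(-r*dt) * [p*0.100000 + (1-p)*0.000000] = 0.039304; exercise = 0.000000; V(1,1) = max -> 0.039304
  V(0,0) = exp(-r*dt) * [p*0.867247 + (1-p)*0.039304] = 0.363675; exercise = 0.100000; V(0,0) = max -> 0.363675

Answer: Price = V(0,0) = 0.3637


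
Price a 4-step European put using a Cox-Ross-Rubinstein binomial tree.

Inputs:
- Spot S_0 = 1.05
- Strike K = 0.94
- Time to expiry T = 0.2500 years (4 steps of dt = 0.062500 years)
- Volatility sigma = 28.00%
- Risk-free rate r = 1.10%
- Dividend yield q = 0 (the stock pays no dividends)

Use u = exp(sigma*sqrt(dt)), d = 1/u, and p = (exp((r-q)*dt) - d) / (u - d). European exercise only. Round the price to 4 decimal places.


Answer: Price = V(0,0) = 0.0172

Derivation:
dt = T/N = 0.062500
u = exp(sigma*sqrt(dt)) = 1.072508; d = 1/u = 0.932394
p = (exp((r-q)*dt) - d) / (u - d) = 0.487416
Discount per step: exp(-r*dt) = 0.999313
Stock lattice S(k, i) with i counting down-moves:
  k=0: S(0,0) = 1.0500
  k=1: S(1,0) = 1.1261; S(1,1) = 0.9790
  k=2: S(2,0) = 1.2078; S(2,1) = 1.0500; S(2,2) = 0.9128
  k=3: S(3,0) = 1.2954; S(3,1) = 1.1261; S(3,2) = 0.9790; S(3,3) = 0.8511
  k=4: S(4,0) = 1.3893; S(4,1) = 1.2078; S(4,2) = 1.0500; S(4,3) = 0.9128; S(4,4) = 0.7936
Terminal payoffs V(N, i) = max(K - S_T, 0):
  V(4,0) = 0.000000; V(4,1) = 0.000000; V(4,2) = 0.000000; V(4,3) = 0.027174; V(4,4) = 0.146427
Backward induction: V(k, i) = exp(-r*dt) * [p * V(k+1, i) + (1-p) * V(k+1, i+1)].
  V(3,0) = exp(-r*dt) * [p*0.000000 + (1-p)*0.000000] = 0.000000
  V(3,1) = exp(-r*dt) * [p*0.000000 + (1-p)*0.000000] = 0.000000
  V(3,2) = exp(-r*dt) * [p*0.000000 + (1-p)*0.027174] = 0.013919
  V(3,3) = exp(-r*dt) * [p*0.027174 + (1-p)*0.146427] = 0.088241
  V(2,0) = exp(-r*dt) * [p*0.000000 + (1-p)*0.000000] = 0.000000
  V(2,1) = exp(-r*dt) * [p*0.000000 + (1-p)*0.013919] = 0.007130
  V(2,2) = exp(-r*dt) * [p*0.013919 + (1-p)*0.088241] = 0.051979
  V(1,0) = exp(-r*dt) * [p*0.000000 + (1-p)*0.007130] = 0.003652
  V(1,1) = exp(-r*dt) * [p*0.007130 + (1-p)*0.051979] = 0.030098
  V(0,0) = exp(-r*dt) * [p*0.003652 + (1-p)*0.030098] = 0.017196
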